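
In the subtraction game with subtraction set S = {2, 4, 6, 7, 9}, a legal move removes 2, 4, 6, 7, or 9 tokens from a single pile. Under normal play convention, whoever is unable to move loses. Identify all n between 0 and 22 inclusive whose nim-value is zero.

n :  0  1  2  3  4  5  6  7  8  9 10 11 12 13 14 15 16 17 18 19 20 21 22
G :  0  0  1  1  2  2  3  3  4  4  5  0  0  1  1  2  2  3  3  4  4  5  0
P-positions are exactly the n with G(n) = 0.

0, 1, 11, 12, 22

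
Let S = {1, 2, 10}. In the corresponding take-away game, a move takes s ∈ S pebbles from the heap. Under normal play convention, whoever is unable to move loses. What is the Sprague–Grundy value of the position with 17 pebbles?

n :  0  1  2  3  4  5  6  7  8  9 10 11 12 13 14 15 16 17
G :  0  1  2  0  1  2  0  1  2  0  1  2  0  1  2  0  1  2

2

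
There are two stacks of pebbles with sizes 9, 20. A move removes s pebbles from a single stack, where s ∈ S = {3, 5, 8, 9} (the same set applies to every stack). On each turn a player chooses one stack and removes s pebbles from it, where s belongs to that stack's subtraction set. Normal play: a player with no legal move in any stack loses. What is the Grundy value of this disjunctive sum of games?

1

All stacks use S = {3, 5, 8, 9}:
n :  0  1  2  3  4  5  6  7  8  9 10 11 12 13 14 15 16 17 18 19 20
G :  0  0  0  1  1  1  2  2  2  3  3  3  0  0  0  1  1  1  2  2  2
Stack A: G(9) = 3.
Stack B: G(20) = 2.
Combined Grundy value = 3 ⊕ 2 = 1.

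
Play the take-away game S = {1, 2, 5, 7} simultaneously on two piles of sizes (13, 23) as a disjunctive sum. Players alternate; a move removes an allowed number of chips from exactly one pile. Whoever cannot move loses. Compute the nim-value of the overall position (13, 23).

All piles use S = {1, 2, 5, 7}:
n :  0  1  2  3  4  5  6  7  8  9 10 11 12 13 14 15 16 17 18 19 20 21 22 23
G :  0  1  2  0  1  2  0  1  2  0  1  2  0  1  2  0  1  2  0  1  2  0  1  2
Pile A: G(13) = 1.
Pile B: G(23) = 2.
Combined Grundy value = 1 ⊕ 2 = 3.

3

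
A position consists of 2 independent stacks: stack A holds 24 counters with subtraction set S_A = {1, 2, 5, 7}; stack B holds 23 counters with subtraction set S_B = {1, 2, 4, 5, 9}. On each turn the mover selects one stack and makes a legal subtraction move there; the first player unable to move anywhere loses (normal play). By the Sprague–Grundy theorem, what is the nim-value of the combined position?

4

Stack A, S = {1, 2, 5, 7}:
n :  0  1  2  3  4  5  6  7  8  9 10 11 12 13 14 15 16 17 18 19 20 21 22 23 24
G :  0  1  2  0  1  2  0  1  2  0  1  2  0  1  2  0  1  2  0  1  2  0  1  2  0
G_A(24) = 0.
Stack B, S = {1, 2, 4, 5, 9}:
G(0) = 0
G(1) = mex{0} = 1
G(2) = mex{1,0} = 2
G(3) = mex{2,1} = 0
G(4) = mex{0,2,0} = 1
G(5) = mex{1,0,1,0} = 2
G(6) = mex{2,1,2,1} = 0
G(7) = mex{0,2,0,2} = 1
G(8) = mex{1,0,1,0} = 2
G(9) = mex{2,1,2,1,0} = 3
G(10) = mex{3,2,0,2,1} = 4
G(11) = mex{4,3,1,0,2} = 5
G(12) = mex{5,4,2,1,0} = 3
G(13) = mex{3,5,3,2,1} = 0
G(14) = mex{0,3,4,3,2} = 1
G(15) = mex{1,0,5,4,0} = 2
G(16) = mex{2,1,3,5,1} = 0
G(17) = mex{0,2,0,3,2} = 1
G(18) = mex{1,0,1,0,3} = 2
G(19) = mex{2,1,2,1,4} = 0
G(20) = mex{0,2,0,2,5} = 1
G(21) = mex{1,0,1,0,3} = 2
G(22) = mex{2,1,2,1,0} = 3
G(23) = mex{3,2,0,2,1} = 4
G_B(23) = 4.
Combined Grundy value = 0 ⊕ 4 = 4.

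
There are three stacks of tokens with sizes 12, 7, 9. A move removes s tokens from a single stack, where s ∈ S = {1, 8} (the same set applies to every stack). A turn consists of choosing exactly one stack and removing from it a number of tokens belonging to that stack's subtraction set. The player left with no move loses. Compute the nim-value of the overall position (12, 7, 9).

0

All stacks use S = {1, 8}:
G(0) = 0
G(1) = mex{0} = 1
G(2) = mex{1} = 0
G(3) = mex{0} = 1
G(4) = mex{1} = 0
G(5) = mex{0} = 1
G(6) = mex{1} = 0
G(7) = mex{0} = 1
G(8) = mex{1,0} = 2
G(9) = mex{2,1} = 0
G(10) = mex{0,0} = 1
G(11) = mex{1,1} = 0
G(12) = mex{0,0} = 1
Stack A: G(12) = 1.
Stack B: G(7) = 1.
Stack C: G(9) = 0.
Combined Grundy value = 1 ⊕ 1 ⊕ 0 = 0.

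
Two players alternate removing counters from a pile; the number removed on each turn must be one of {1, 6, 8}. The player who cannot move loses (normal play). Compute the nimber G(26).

G(0) = 0
G(1) = mex{0} = 1
G(2) = mex{1} = 0
G(3) = mex{0} = 1
G(4) = mex{1} = 0
G(5) = mex{0} = 1
G(6) = mex{1,0} = 2
G(7) = mex{2,1} = 0
G(8) = mex{0,0,0} = 1
G(9) = mex{1,1,1} = 0
G(10) = mex{0,0,0} = 1
G(11) = mex{1,1,1} = 0
G(12) = mex{0,2,0} = 1
G(13) = mex{1,0,1} = 2
G(14) = mex{2,1,2} = 0
G(15) = mex{0,0,0} = 1
G(16) = mex{1,1,1} = 0
G(17) = mex{0,0,0} = 1
G(18) = mex{1,1,1} = 0
G(19) = mex{0,2,0} = 1
G(20) = mex{1,0,1} = 2
G(21) = mex{2,1,2} = 0
G(22) = mex{0,0,0} = 1
G(23) = mex{1,1,1} = 0
G(24) = mex{0,0,0} = 1
G(25) = mex{1,1,1} = 0
G(26) = mex{0,2,0} = 1

1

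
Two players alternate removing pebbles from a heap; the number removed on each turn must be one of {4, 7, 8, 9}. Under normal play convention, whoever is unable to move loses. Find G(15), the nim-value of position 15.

n :  0  1  2  3  4  5  6  7  8  9 10 11 12 13 14 15
G :  0  0  0  0  1  1  1  1  2  2  2  2  3  0  0  0

0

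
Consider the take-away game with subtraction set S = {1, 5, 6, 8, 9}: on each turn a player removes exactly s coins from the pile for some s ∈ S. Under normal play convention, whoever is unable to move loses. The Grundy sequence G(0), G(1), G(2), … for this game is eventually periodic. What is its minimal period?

14

n :  0  1  2  3  4  5  6  7  8  9 10 11 12 13 14 15 16 17 18 19 20 21 22 23 24 25 26 27 28 29
G :  0  1  0  1  0  1  2  3  2  3  2  3  4  5  0  1  0  1  0  1  2  3  2  3  2  3  4  5  0  1
G(n+14) = G(n) holds for n = 0,…,8 (a full window of length max(S) = 9), so the sequence is purely periodic with period 14.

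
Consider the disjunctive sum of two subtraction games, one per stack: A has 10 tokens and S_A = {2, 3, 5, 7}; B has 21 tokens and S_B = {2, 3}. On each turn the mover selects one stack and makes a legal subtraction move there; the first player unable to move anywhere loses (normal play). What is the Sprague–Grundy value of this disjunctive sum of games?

0

Stack A, S = {2, 3, 5, 7}:
n :  0  1  2  3  4  5  6  7  8  9 10
G :  0  0  1  1  2  2  3  3  4  0  0
G_A(10) = 0.
Stack B, S = {2, 3}:
n :  0  1  2  3  4  5  6  7  8  9 10 11 12 13 14 15 16 17 18 19 20 21
G :  0  0  1  1  2  0  0  1  1  2  0  0  1  1  2  0  0  1  1  2  0  0
G_B(21) = 0.
Combined Grundy value = 0 ⊕ 0 = 0.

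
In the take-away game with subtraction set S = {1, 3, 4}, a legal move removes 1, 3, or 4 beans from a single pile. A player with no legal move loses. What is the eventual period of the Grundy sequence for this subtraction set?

7

G(0) = 0
G(1) = mex{0} = 1
G(2) = mex{1} = 0
G(3) = mex{0,0} = 1
G(4) = mex{1,1,0} = 2
G(5) = mex{2,0,1} = 3
G(6) = mex{3,1,0} = 2
G(7) = mex{2,2,1} = 0
G(8) = mex{0,3,2} = 1
G(9) = mex{1,2,3} = 0
G(10) = mex{0,0,2} = 1
G(11) = mex{1,1,0} = 2
G(12) = mex{2,0,1} = 3
G(13) = mex{3,1,0} = 2
G(14) = mex{2,2,1} = 0
G(15) = mex{0,3,2} = 1
G(n+7) = G(n) holds for n = 0,…,3 (a full window of length max(S) = 4), so the sequence is purely periodic with period 7.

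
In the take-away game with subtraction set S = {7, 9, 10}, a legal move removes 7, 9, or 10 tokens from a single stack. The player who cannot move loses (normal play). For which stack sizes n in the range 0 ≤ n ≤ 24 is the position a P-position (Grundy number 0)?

0, 1, 2, 3, 4, 5, 6, 17, 18, 19, 20, 21, 22, 23

n :  0  1  2  3  4  5  6  7  8  9 10 11 12 13 14 15 16 17 18 19 20 21 22 23 24
G :  0  0  0  0  0  0  0  1  1  1  1  1  1  1  2  2  2  0  0  0  0  0  0  0  1
P-positions are exactly the n with G(n) = 0.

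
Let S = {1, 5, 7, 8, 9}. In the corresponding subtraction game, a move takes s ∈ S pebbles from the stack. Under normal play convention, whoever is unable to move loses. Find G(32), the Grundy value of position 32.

0

G(0) = 0
G(1) = mex{0} = 1
G(2) = mex{1} = 0
G(3) = mex{0} = 1
G(4) = mex{1} = 0
G(5) = mex{0,0} = 1
G(6) = mex{1,1} = 0
G(7) = mex{0,0,0} = 1
G(8) = mex{1,1,1,0} = 2
G(9) = mex{2,0,0,1,0} = 3
G(10) = mex{3,1,1,0,1} = 2
G(11) = mex{2,0,0,1,0} = 3
G(12) = mex{3,1,1,0,1} = 2
G(13) = mex{2,2,0,1,0} = 3
G(14) = mex{3,3,1,0,1} = 2
G(15) = mex{2,2,2,1,0} = 3
G(16) = mex{3,3,3,2,1} = 0
G(17) = mex{0,2,2,3,2} = 1
G(18) = mex{1,3,3,2,3} = 0
G(19) = mex{0,2,2,3,2} = 1
G(20) = mex{1,3,3,2,3} = 0
G(21) = mex{0,0,2,3,2} = 1
G(22) = mex{1,1,3,2,3} = 0
G(23) = mex{0,0,0,3,2} = 1
G(24) = mex{1,1,1,0,3} = 2
G(25) = mex{2,0,0,1,0} = 3
G(26) = mex{3,1,1,0,1} = 2
G(27) = mex{2,0,0,1,0} = 3
G(28) = mex{3,1,1,0,1} = 2
G(29) = mex{2,2,0,1,0} = 3
G(30) = mex{3,3,1,0,1} = 2
G(31) = mex{2,2,2,1,0} = 3
G(32) = mex{3,3,3,2,1} = 0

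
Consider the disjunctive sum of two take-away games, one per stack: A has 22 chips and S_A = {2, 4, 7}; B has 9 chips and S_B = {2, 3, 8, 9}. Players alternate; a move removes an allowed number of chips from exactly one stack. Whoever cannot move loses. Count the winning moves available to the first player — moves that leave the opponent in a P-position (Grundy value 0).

Stack A, S = {2, 4, 7}:
n :  0  1  2  3  4  5  6  7  8  9 10 11 12 13 14 15 16 17 18 19 20 21 22
G :  0  0  1  1  2  2  0  3  1  0  2  1  0  2  1  0  2  1  0  2  1  0  2
G_A(22) = 2.
Stack B, S = {2, 3, 8, 9}:
G(0) = 0
G(1) = mex{} = 0
G(2) = mex{0} = 1
G(3) = mex{0,0} = 1
G(4) = mex{1,0} = 2
G(5) = mex{1,1} = 0
G(6) = mex{2,1} = 0
G(7) = mex{0,2} = 1
G(8) = mex{0,0,0} = 1
G(9) = mex{1,0,0,0} = 2
G_B(9) = 2.
Combined Grundy value = 2 ⊕ 2 = 0.
A winning move leaves total XOR = 0, i.e. changes one component's Grundy value g to g ⊕ X where X is the current total.
Stack A: target g' = 2⊕0 = 2, but every legal move changes the Grundy value (mex property), so 0 moves.
Stack B: target g' = 2⊕0 = 2, but every legal move changes the Grundy value (mex property), so 0 moves.

0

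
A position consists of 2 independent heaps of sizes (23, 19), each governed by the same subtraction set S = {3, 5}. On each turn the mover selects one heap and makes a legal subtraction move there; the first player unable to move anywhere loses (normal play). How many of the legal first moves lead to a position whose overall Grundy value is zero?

2

All heaps use S = {3, 5}:
G(0) = 0
G(1) = mex{} = 0
G(2) = mex{} = 0
G(3) = mex{0} = 1
G(4) = mex{0} = 1
G(5) = mex{0,0} = 1
G(6) = mex{1,0} = 2
G(7) = mex{1,0} = 2
G(8) = mex{1,1} = 0
G(9) = mex{2,1} = 0
G(10) = mex{2,1} = 0
G(11) = mex{0,2} = 1
G(12) = mex{0,2} = 1
G(13) = mex{0,0} = 1
G(14) = mex{1,0} = 2
G(15) = mex{1,0} = 2
G(16) = mex{1,1} = 0
G(17) = mex{2,1} = 0
G(18) = mex{2,1} = 0
G(19) = mex{0,2} = 1
G(20) = mex{0,2} = 1
G(21) = mex{0,0} = 1
G(22) = mex{1,0} = 2
G(23) = mex{1,0} = 2
Heap A: G(23) = 2.
Heap B: G(19) = 1.
Combined Grundy value = 2 ⊕ 1 = 3.
A winning move leaves total XOR = 0, i.e. changes one component's Grundy value g to g ⊕ X where X is the current total.
Heap A: need g' = 2⊕3 = 1. Options: 23−3→G=1, 23−5→G=0. Hits: 1.
Heap B: need g' = 1⊕3 = 2. Options: 19−3→G=0, 19−5→G=2. Hits: 1.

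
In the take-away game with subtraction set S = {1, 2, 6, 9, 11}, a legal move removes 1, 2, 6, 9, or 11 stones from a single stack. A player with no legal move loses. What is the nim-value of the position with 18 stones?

G(0) = 0
G(1) = mex{0} = 1
G(2) = mex{1,0} = 2
G(3) = mex{2,1} = 0
G(4) = mex{0,2} = 1
G(5) = mex{1,0} = 2
G(6) = mex{2,1,0} = 3
G(7) = mex{3,2,1} = 0
G(8) = mex{0,3,2} = 1
G(9) = mex{1,0,0,0} = 2
G(10) = mex{2,1,1,1} = 0
G(11) = mex{0,2,2,2,0} = 1
G(12) = mex{1,0,3,0,1} = 2
G(13) = mex{2,1,0,1,2} = 3
G(14) = mex{3,2,1,2,0} = 4
G(15) = mex{4,3,2,3,1} = 0
G(16) = mex{0,4,0,0,2} = 1
G(17) = mex{1,0,1,1,3} = 2
G(18) = mex{2,1,2,2,0} = 3

3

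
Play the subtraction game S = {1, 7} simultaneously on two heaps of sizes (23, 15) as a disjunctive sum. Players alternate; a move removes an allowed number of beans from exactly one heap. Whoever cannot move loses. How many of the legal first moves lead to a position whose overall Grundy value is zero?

0

All heaps use S = {1, 7}:
G(0) = 0
G(1) = mex{0} = 1
G(2) = mex{1} = 0
G(3) = mex{0} = 1
G(4) = mex{1} = 0
G(5) = mex{0} = 1
G(6) = mex{1} = 0
G(7) = mex{0,0} = 1
G(8) = mex{1,1} = 0
G(9) = mex{0,0} = 1
G(10) = mex{1,1} = 0
G(11) = mex{0,0} = 1
G(12) = mex{1,1} = 0
G(13) = mex{0,0} = 1
G(14) = mex{1,1} = 0
G(15) = mex{0,0} = 1
G(16) = mex{1,1} = 0
G(17) = mex{0,0} = 1
G(18) = mex{1,1} = 0
G(19) = mex{0,0} = 1
G(20) = mex{1,1} = 0
G(21) = mex{0,0} = 1
G(22) = mex{1,1} = 0
G(23) = mex{0,0} = 1
Heap A: G(23) = 1.
Heap B: G(15) = 1.
Combined Grundy value = 1 ⊕ 1 = 0.
A winning move leaves total XOR = 0, i.e. changes one component's Grundy value g to g ⊕ X where X is the current total.
Heap A: target g' = 1⊕0 = 1, but every legal move changes the Grundy value (mex property), so 0 moves.
Heap B: target g' = 1⊕0 = 1, but every legal move changes the Grundy value (mex property), so 0 moves.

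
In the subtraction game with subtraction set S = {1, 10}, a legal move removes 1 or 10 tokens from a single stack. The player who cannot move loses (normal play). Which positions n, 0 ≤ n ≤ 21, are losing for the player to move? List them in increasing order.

n :  0  1  2  3  4  5  6  7  8  9 10 11 12 13 14 15 16 17 18 19 20 21
G :  0  1  0  1  0  1  0  1  0  1  2  0  1  0  1  0  1  0  1  0  1  2
P-positions are exactly the n with G(n) = 0.

0, 2, 4, 6, 8, 11, 13, 15, 17, 19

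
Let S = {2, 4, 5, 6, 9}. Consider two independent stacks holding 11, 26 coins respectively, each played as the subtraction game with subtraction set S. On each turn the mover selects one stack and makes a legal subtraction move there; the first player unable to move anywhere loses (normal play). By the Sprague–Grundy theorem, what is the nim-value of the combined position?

All stacks use S = {2, 4, 5, 6, 9}:
n :  0  1  2  3  4  5  6  7  8  9 10 11 12 13 14 15 16 17 18 19 20 21 22 23 24 25 26
G :  0  0  1  1  2  2  3  3  0  4  1  0  2  1  3  2  4  3  0  0  1  1  2  2  3  3  0
Stack A: G(11) = 0.
Stack B: G(26) = 0.
Combined Grundy value = 0 ⊕ 0 = 0.

0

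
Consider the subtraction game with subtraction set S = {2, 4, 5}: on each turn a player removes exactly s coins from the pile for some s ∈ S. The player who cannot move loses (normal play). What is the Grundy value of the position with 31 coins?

1

n :  0  1  2  3  4  5  6  7  8  9 10 11 12 13 14 15 16 17 18 19 20 21 22 23 24 25 26 27 28 29 30 31
G :  0  0  1  1  2  2  3  0  0  1  1  2  2  3  0  0  1  1  2  2  3  0  0  1  1  2  2  3  0  0  1  1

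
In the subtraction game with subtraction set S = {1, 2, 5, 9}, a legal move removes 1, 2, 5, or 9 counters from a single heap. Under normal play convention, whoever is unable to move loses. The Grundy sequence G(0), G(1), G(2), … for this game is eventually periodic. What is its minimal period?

10

G(0) = 0
G(1) = mex{0} = 1
G(2) = mex{1,0} = 2
G(3) = mex{2,1} = 0
G(4) = mex{0,2} = 1
G(5) = mex{1,0,0} = 2
G(6) = mex{2,1,1} = 0
G(7) = mex{0,2,2} = 1
G(8) = mex{1,0,0} = 2
G(9) = mex{2,1,1,0} = 3
G(10) = mex{3,2,2,1} = 0
G(11) = mex{0,3,0,2} = 1
G(12) = mex{1,0,1,0} = 2
G(13) = mex{2,1,2,1} = 0
G(14) = mex{0,2,3,2} = 1
G(15) = mex{1,0,0,0} = 2
G(16) = mex{2,1,1,1} = 0
G(17) = mex{0,2,2,2} = 1
G(18) = mex{1,0,0,3} = 2
G(19) = mex{2,1,1,0} = 3
G(20) = mex{3,2,2,1} = 0
G(21) = mex{0,3,0,2} = 1
G(n+10) = G(n) holds for n = 0,…,8 (a full window of length max(S) = 9), so the sequence is purely periodic with period 10.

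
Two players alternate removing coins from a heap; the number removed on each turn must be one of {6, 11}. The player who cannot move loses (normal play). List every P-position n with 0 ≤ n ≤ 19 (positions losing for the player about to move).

n :  0  1  2  3  4  5  6  7  8  9 10 11 12 13 14 15 16 17 18 19
G :  0  0  0  0  0  0  1  1  1  1  1  1  2  2  2  2  2  0  0  0
P-positions are exactly the n with G(n) = 0.

0, 1, 2, 3, 4, 5, 17, 18, 19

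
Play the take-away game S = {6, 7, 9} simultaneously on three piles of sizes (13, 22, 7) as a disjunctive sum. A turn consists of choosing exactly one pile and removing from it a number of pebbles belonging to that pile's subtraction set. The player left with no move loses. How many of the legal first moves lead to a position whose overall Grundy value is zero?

All piles use S = {6, 7, 9}:
n :  0  1  2  3  4  5  6  7  8  9 10 11 12 13 14 15 16 17 18 19 20 21 22
G :  0  0  0  0  0  0  1  1  1  1  1  1  2  2  2  0  0  0  0  0  0  1  1
Pile A: G(13) = 2.
Pile B: G(22) = 1.
Pile C: G(7) = 1.
Combined Grundy value = 2 ⊕ 1 ⊕ 1 = 2.
A winning move leaves total XOR = 0, i.e. changes one component's Grundy value g to g ⊕ X where X is the current total.
Pile A: need g' = 2⊕2 = 0. Options: 13−6→G=1, 13−7→G=1, 13−9→G=0. Hits: 1.
Pile B: need g' = 1⊕2 = 3. Options: 22−6→G=0, 22−7→G=0, 22−9→G=2. Hits: 0.
Pile C: need g' = 1⊕2 = 3. Options: 7−6→G=0, 7−7→G=0. Hits: 0.

1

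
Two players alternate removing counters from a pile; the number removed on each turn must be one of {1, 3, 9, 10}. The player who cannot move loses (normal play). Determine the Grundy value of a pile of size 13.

n :  0  1  2  3  4  5  6  7  8  9 10 11 12 13
G :  0  1  0  1  0  1  0  1  0  1  2  3  2  3

3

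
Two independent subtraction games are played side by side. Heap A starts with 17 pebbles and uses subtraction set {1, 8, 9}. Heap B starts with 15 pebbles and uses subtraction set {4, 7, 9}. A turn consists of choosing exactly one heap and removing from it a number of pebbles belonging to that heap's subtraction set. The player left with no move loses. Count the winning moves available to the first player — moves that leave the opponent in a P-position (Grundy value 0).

2

Heap A, S = {1, 8, 9}:
n :  0  1  2  3  4  5  6  7  8  9 10 11 12 13 14 15 16 17
G :  0  1  0  1  0  1  0  1  2  3  2  3  2  3  2  3  0  1
G_A(17) = 1.
Heap B, S = {4, 7, 9}:
G(0) = 0
G(1) = mex{} = 0
G(2) = mex{} = 0
G(3) = mex{} = 0
G(4) = mex{0} = 1
G(5) = mex{0} = 1
G(6) = mex{0} = 1
G(7) = mex{0,0} = 1
G(8) = mex{1,0} = 2
G(9) = mex{1,0,0} = 2
G(10) = mex{1,0,0} = 2
G(11) = mex{1,1,0} = 2
G(12) = mex{2,1,0} = 3
G(13) = mex{2,1,1} = 0
G(14) = mex{2,1,1} = 0
G(15) = mex{2,2,1} = 0
G_B(15) = 0.
Combined Grundy value = 1 ⊕ 0 = 1.
A winning move leaves total XOR = 0, i.e. changes one component's Grundy value g to g ⊕ X where X is the current total.
Heap A: need g' = 1⊕1 = 0. Options: 17−1→G=0, 17−8→G=3, 17−9→G=2. Hits: 1.
Heap B: need g' = 0⊕1 = 1. Options: 15−4→G=2, 15−7→G=2, 15−9→G=1. Hits: 1.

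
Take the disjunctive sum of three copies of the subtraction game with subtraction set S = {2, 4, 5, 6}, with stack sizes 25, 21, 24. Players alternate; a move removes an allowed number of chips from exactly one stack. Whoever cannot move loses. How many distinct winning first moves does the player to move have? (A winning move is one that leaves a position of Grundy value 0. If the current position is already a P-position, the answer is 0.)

5

All stacks use S = {2, 4, 5, 6}:
n :  0  1  2  3  4  5  6  7  8  9 10 11 12 13 14 15 16 17 18 19 20 21 22 23 24 25
G :  0  0  1  1  2  2  3  3  0  0  1  1  2  2  3  3  0  0  1  1  2  2  3  3  0  0
Stack A: G(25) = 0.
Stack B: G(21) = 2.
Stack C: G(24) = 0.
Combined Grundy value = 0 ⊕ 2 ⊕ 0 = 2.
A winning move leaves total XOR = 0, i.e. changes one component's Grundy value g to g ⊕ X where X is the current total.
Stack A: need g' = 0⊕2 = 2. Options: 25−2→G=3, 25−4→G=2, 25−5→G=2, 25−6→G=1. Hits: 2.
Stack B: need g' = 2⊕2 = 0. Options: 21−2→G=1, 21−4→G=0, 21−5→G=0, 21−6→G=3. Hits: 2.
Stack C: need g' = 0⊕2 = 2. Options: 24−2→G=3, 24−4→G=2, 24−5→G=1, 24−6→G=1. Hits: 1.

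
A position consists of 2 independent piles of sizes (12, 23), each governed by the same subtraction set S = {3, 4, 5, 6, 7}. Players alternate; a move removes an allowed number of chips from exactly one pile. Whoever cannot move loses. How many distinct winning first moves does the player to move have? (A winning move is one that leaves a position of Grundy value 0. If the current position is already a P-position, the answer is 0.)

All piles use S = {3, 4, 5, 6, 7}:
G(0) = 0
G(1) = mex{} = 0
G(2) = mex{} = 0
G(3) = mex{0} = 1
G(4) = mex{0,0} = 1
G(5) = mex{0,0,0} = 1
G(6) = mex{1,0,0,0} = 2
G(7) = mex{1,1,0,0,0} = 2
G(8) = mex{1,1,1,0,0} = 2
G(9) = mex{2,1,1,1,0} = 3
G(10) = mex{2,2,1,1,1} = 0
G(11) = mex{2,2,2,1,1} = 0
G(12) = mex{3,2,2,2,1} = 0
G(13) = mex{0,3,2,2,2} = 1
G(14) = mex{0,0,3,2,2} = 1
G(15) = mex{0,0,0,3,2} = 1
G(16) = mex{1,0,0,0,3} = 2
G(17) = mex{1,1,0,0,0} = 2
G(18) = mex{1,1,1,0,0} = 2
G(19) = mex{2,1,1,1,0} = 3
G(20) = mex{2,2,1,1,1} = 0
G(21) = mex{2,2,2,1,1} = 0
G(22) = mex{3,2,2,2,1} = 0
G(23) = mex{0,3,2,2,2} = 1
Pile A: G(12) = 0.
Pile B: G(23) = 1.
Combined Grundy value = 0 ⊕ 1 = 1.
A winning move leaves total XOR = 0, i.e. changes one component's Grundy value g to g ⊕ X where X is the current total.
Pile A: need g' = 0⊕1 = 1. Options: 12−3→G=3, 12−4→G=2, 12−5→G=2, 12−6→G=2, 12−7→G=1. Hits: 1.
Pile B: need g' = 1⊕1 = 0. Options: 23−3→G=0, 23−4→G=3, 23−5→G=2, 23−6→G=2, 23−7→G=2. Hits: 1.

2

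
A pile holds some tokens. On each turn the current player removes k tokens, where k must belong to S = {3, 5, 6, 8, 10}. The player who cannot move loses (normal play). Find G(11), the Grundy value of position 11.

G(0) = 0
G(1) = mex{} = 0
G(2) = mex{} = 0
G(3) = mex{0} = 1
G(4) = mex{0} = 1
G(5) = mex{0,0} = 1
G(6) = mex{1,0,0} = 2
G(7) = mex{1,0,0} = 2
G(8) = mex{1,1,0,0} = 2
G(9) = mex{2,1,1,0} = 3
G(10) = mex{2,1,1,0,0} = 3
G(11) = mex{2,2,1,1,0} = 3

3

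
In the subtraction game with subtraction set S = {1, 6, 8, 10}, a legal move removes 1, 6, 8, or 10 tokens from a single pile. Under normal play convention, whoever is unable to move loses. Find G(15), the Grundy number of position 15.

G(0) = 0
G(1) = mex{0} = 1
G(2) = mex{1} = 0
G(3) = mex{0} = 1
G(4) = mex{1} = 0
G(5) = mex{0} = 1
G(6) = mex{1,0} = 2
G(7) = mex{2,1} = 0
G(8) = mex{0,0,0} = 1
G(9) = mex{1,1,1} = 0
G(10) = mex{0,0,0,0} = 1
G(11) = mex{1,1,1,1} = 0
G(12) = mex{0,2,0,0} = 1
G(13) = mex{1,0,1,1} = 2
G(14) = mex{2,1,2,0} = 3
G(15) = mex{3,0,0,1} = 2

2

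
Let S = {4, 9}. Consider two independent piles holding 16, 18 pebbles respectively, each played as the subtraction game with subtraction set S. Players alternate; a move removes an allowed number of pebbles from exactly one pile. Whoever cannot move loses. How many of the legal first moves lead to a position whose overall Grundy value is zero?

3

All piles use S = {4, 9}:
G(0) = 0
G(1) = mex{} = 0
G(2) = mex{} = 0
G(3) = mex{} = 0
G(4) = mex{0} = 1
G(5) = mex{0} = 1
G(6) = mex{0} = 1
G(7) = mex{0} = 1
G(8) = mex{1} = 0
G(9) = mex{1,0} = 2
G(10) = mex{1,0} = 2
G(11) = mex{1,0} = 2
G(12) = mex{0,0} = 1
G(13) = mex{2,1} = 0
G(14) = mex{2,1} = 0
G(15) = mex{2,1} = 0
G(16) = mex{1,1} = 0
G(17) = mex{0,0} = 1
G(18) = mex{0,2} = 1
Pile A: G(16) = 0.
Pile B: G(18) = 1.
Combined Grundy value = 0 ⊕ 1 = 1.
A winning move leaves total XOR = 0, i.e. changes one component's Grundy value g to g ⊕ X where X is the current total.
Pile A: need g' = 0⊕1 = 1. Options: 16−4→G=1, 16−9→G=1. Hits: 2.
Pile B: need g' = 1⊕1 = 0. Options: 18−4→G=0, 18−9→G=2. Hits: 1.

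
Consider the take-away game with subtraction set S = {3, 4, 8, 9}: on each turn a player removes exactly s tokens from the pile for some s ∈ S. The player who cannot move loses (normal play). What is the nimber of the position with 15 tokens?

G(0) = 0
G(1) = mex{} = 0
G(2) = mex{} = 0
G(3) = mex{0} = 1
G(4) = mex{0,0} = 1
G(5) = mex{0,0} = 1
G(6) = mex{1,0} = 2
G(7) = mex{1,1} = 0
G(8) = mex{1,1,0} = 2
G(9) = mex{2,1,0,0} = 3
G(10) = mex{0,2,0,0} = 1
G(11) = mex{2,0,1,0} = 3
G(12) = mex{3,2,1,1} = 0
G(13) = mex{1,3,1,1} = 0
G(14) = mex{3,1,2,1} = 0
G(15) = mex{0,3,0,2} = 1

1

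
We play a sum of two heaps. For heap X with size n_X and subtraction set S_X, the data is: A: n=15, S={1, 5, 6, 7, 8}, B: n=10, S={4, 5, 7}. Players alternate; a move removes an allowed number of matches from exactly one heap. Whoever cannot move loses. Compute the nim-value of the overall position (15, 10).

Heap A, S = {1, 5, 6, 7, 8}:
G(0) = 0
G(1) = mex{0} = 1
G(2) = mex{1} = 0
G(3) = mex{0} = 1
G(4) = mex{1} = 0
G(5) = mex{0,0} = 1
G(6) = mex{1,1,0} = 2
G(7) = mex{2,0,1,0} = 3
G(8) = mex{3,1,0,1,0} = 2
G(9) = mex{2,0,1,0,1} = 3
G(10) = mex{3,1,0,1,0} = 2
G(11) = mex{2,2,1,0,1} = 3
G(12) = mex{3,3,2,1,0} = 4
G(13) = mex{4,2,3,2,1} = 0
G(14) = mex{0,3,2,3,2} = 1
G(15) = mex{1,2,3,2,3} = 0
G_A(15) = 0.
Heap B, S = {4, 5, 7}:
n :  0  1  2  3  4  5  6  7  8  9 10
G :  0  0  0  0  1  1  1  1  2  2  2
G_B(10) = 2.
Combined Grundy value = 0 ⊕ 2 = 2.

2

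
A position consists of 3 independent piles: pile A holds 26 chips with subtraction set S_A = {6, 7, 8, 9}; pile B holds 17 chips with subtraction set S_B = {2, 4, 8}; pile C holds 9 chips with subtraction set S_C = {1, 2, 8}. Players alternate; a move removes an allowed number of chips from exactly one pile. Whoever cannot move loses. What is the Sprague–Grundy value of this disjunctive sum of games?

Pile A, S = {6, 7, 8, 9}:
n :  0  1  2  3  4  5  6  7  8  9 10 11 12 13 14 15 16 17 18 19 20 21 22 23 24 25 26
G :  0  0  0  0  0  0  1  1  1  1  1  1  2  2  2  0  0  0  0  0  0  1  1  1  1  1  1
G_A(26) = 1.
Pile B, S = {2, 4, 8}:
G(0) = 0
G(1) = mex{} = 0
G(2) = mex{0} = 1
G(3) = mex{0} = 1
G(4) = mex{1,0} = 2
G(5) = mex{1,0} = 2
G(6) = mex{2,1} = 0
G(7) = mex{2,1} = 0
G(8) = mex{0,2,0} = 1
G(9) = mex{0,2,0} = 1
G(10) = mex{1,0,1} = 2
G(11) = mex{1,0,1} = 2
G(12) = mex{2,1,2} = 0
G(13) = mex{2,1,2} = 0
G(14) = mex{0,2,0} = 1
G(15) = mex{0,2,0} = 1
G(16) = mex{1,0,1} = 2
G(17) = mex{1,0,1} = 2
G_B(17) = 2.
Pile C, S = {1, 2, 8}:
n : 0 1 2 3 4 5 6 7 8 9
G : 0 1 2 0 1 2 0 1 2 0
G_C(9) = 0.
Combined Grundy value = 1 ⊕ 2 ⊕ 0 = 3.

3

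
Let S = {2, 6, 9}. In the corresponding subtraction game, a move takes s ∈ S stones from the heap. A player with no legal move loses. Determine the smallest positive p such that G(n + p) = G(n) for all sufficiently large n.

n :  0  1  2  3  4  5  6  7  8  9 10 11 12 13 14 15 16 17 18 19 20 21 22 23 24 25 26 27 28 29 30 31
G :  0  0  1  1  0  0  1  1  0  2  1  3  0  2  1  0  0  1  1  0  0  1  1  0  2  1  3  0  2  1  0  0
G(n+15) = G(n) holds for n = 0,…,8 (a full window of length max(S) = 9), so the sequence is purely periodic with period 15.

15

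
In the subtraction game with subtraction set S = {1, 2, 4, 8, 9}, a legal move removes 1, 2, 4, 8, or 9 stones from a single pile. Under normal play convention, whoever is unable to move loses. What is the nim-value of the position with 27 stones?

1

G(0) = 0
G(1) = mex{0} = 1
G(2) = mex{1,0} = 2
G(3) = mex{2,1} = 0
G(4) = mex{0,2,0} = 1
G(5) = mex{1,0,1} = 2
G(6) = mex{2,1,2} = 0
G(7) = mex{0,2,0} = 1
G(8) = mex{1,0,1,0} = 2
G(9) = mex{2,1,2,1,0} = 3
G(10) = mex{3,2,0,2,1} = 4
G(11) = mex{4,3,1,0,2} = 5
G(12) = mex{5,4,2,1,0} = 3
G(13) = mex{3,5,3,2,1} = 0
G(14) = mex{0,3,4,0,2} = 1
G(15) = mex{1,0,5,1,0} = 2
G(16) = mex{2,1,3,2,1} = 0
G(17) = mex{0,2,0,3,2} = 1
G(18) = mex{1,0,1,4,3} = 2
G(19) = mex{2,1,2,5,4} = 0
G(20) = mex{0,2,0,3,5} = 1
G(21) = mex{1,0,1,0,3} = 2
G(22) = mex{2,1,2,1,0} = 3
G(23) = mex{3,2,0,2,1} = 4
G(24) = mex{4,3,1,0,2} = 5
G(25) = mex{5,4,2,1,0} = 3
G(26) = mex{3,5,3,2,1} = 0
G(27) = mex{0,3,4,0,2} = 1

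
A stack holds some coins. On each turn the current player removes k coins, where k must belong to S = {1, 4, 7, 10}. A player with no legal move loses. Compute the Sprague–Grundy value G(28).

G(0) = 0
G(1) = mex{0} = 1
G(2) = mex{1} = 0
G(3) = mex{0} = 1
G(4) = mex{1,0} = 2
G(5) = mex{2,1} = 0
G(6) = mex{0,0} = 1
G(7) = mex{1,1,0} = 2
G(8) = mex{2,2,1} = 0
G(9) = mex{0,0,0} = 1
G(10) = mex{1,1,1,0} = 2
G(11) = mex{2,2,2,1} = 0
G(12) = mex{0,0,0,0} = 1
G(13) = mex{1,1,1,1} = 0
G(14) = mex{0,2,2,2} = 1
G(15) = mex{1,0,0,0} = 2
G(16) = mex{2,1,1,1} = 0
G(17) = mex{0,0,2,2} = 1
G(18) = mex{1,1,0,0} = 2
G(19) = mex{2,2,1,1} = 0
G(20) = mex{0,0,0,2} = 1
G(21) = mex{1,1,1,0} = 2
G(22) = mex{2,2,2,1} = 0
G(23) = mex{0,0,0,0} = 1
G(24) = mex{1,1,1,1} = 0
G(25) = mex{0,2,2,2} = 1
G(26) = mex{1,0,0,0} = 2
G(27) = mex{2,1,1,1} = 0
G(28) = mex{0,0,2,2} = 1

1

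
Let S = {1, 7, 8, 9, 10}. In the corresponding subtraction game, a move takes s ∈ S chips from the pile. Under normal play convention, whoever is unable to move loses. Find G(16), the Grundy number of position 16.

n :  0  1  2  3  4  5  6  7  8  9 10 11 12 13 14 15 16
G :  0  1  0  1  0  1  0  1  2  3  2  3  2  3  2  3  4

4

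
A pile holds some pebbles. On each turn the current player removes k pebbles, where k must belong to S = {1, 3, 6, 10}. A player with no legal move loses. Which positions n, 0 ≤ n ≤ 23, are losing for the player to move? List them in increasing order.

0, 2, 4, 9, 11, 13, 18, 20, 22

n :  0  1  2  3  4  5  6  7  8  9 10 11 12 13 14 15 16 17 18 19 20 21 22 23
G :  0  1  0  1  0  1  2  3  2  0  1  0  1  0  1  2  3  2  0  1  0  1  0  1
P-positions are exactly the n with G(n) = 0.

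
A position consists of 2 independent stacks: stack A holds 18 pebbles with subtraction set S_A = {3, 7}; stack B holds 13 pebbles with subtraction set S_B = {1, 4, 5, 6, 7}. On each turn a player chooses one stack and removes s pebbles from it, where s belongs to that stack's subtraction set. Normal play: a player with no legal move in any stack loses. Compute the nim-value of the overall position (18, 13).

3

Stack A, S = {3, 7}:
G(0) = 0
G(1) = mex{} = 0
G(2) = mex{} = 0
G(3) = mex{0} = 1
G(4) = mex{0} = 1
G(5) = mex{0} = 1
G(6) = mex{1} = 0
G(7) = mex{1,0} = 2
G(8) = mex{1,0} = 2
G(9) = mex{0,0} = 1
G(10) = mex{2,1} = 0
G(11) = mex{2,1} = 0
G(12) = mex{1,1} = 0
G(13) = mex{0,0} = 1
G(14) = mex{0,2} = 1
G(15) = mex{0,2} = 1
G(16) = mex{1,1} = 0
G(17) = mex{1,0} = 2
G(18) = mex{1,0} = 2
G_A(18) = 2.
Stack B, S = {1, 4, 5, 6, 7}:
G(0) = 0
G(1) = mex{0} = 1
G(2) = mex{1} = 0
G(3) = mex{0} = 1
G(4) = mex{1,0} = 2
G(5) = mex{2,1,0} = 3
G(6) = mex{3,0,1,0} = 2
G(7) = mex{2,1,0,1,0} = 3
G(8) = mex{3,2,1,0,1} = 4
G(9) = mex{4,3,2,1,0} = 5
G(10) = mex{5,2,3,2,1} = 0
G(11) = mex{0,3,2,3,2} = 1
G(12) = mex{1,4,3,2,3} = 0
G(13) = mex{0,5,4,3,2} = 1
G_B(13) = 1.
Combined Grundy value = 2 ⊕ 1 = 3.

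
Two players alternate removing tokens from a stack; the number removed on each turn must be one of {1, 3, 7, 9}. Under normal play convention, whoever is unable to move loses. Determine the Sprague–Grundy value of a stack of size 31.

G(0) = 0
G(1) = mex{0} = 1
G(2) = mex{1} = 0
G(3) = mex{0,0} = 1
G(4) = mex{1,1} = 0
G(5) = mex{0,0} = 1
G(6) = mex{1,1} = 0
G(7) = mex{0,0,0} = 1
G(8) = mex{1,1,1} = 0
G(9) = mex{0,0,0,0} = 1
G(10) = mex{1,1,1,1} = 0
G(11) = mex{0,0,0,0} = 1
G(12) = mex{1,1,1,1} = 0
G(13) = mex{0,0,0,0} = 1
G(14) = mex{1,1,1,1} = 0
G(15) = mex{0,0,0,0} = 1
G(16) = mex{1,1,1,1} = 0
G(17) = mex{0,0,0,0} = 1
G(18) = mex{1,1,1,1} = 0
G(19) = mex{0,0,0,0} = 1
G(20) = mex{1,1,1,1} = 0
G(21) = mex{0,0,0,0} = 1
G(22) = mex{1,1,1,1} = 0
G(23) = mex{0,0,0,0} = 1
G(24) = mex{1,1,1,1} = 0
G(25) = mex{0,0,0,0} = 1
G(26) = mex{1,1,1,1} = 0
G(27) = mex{0,0,0,0} = 1
G(28) = mex{1,1,1,1} = 0
G(29) = mex{0,0,0,0} = 1
G(30) = mex{1,1,1,1} = 0
G(31) = mex{0,0,0,0} = 1

1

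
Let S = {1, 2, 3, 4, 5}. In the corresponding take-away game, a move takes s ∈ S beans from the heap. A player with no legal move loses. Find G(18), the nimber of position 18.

0

n :  0  1  2  3  4  5  6  7  8  9 10 11 12 13 14 15 16 17 18
G :  0  1  2  3  4  5  0  1  2  3  4  5  0  1  2  3  4  5  0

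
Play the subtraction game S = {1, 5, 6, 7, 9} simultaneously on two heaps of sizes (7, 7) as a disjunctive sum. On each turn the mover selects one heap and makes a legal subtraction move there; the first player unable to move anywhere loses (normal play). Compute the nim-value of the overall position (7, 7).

All heaps use S = {1, 5, 6, 7, 9}:
n : 0 1 2 3 4 5 6 7
G : 0 1 0 1 0 1 2 3
Heap A: G(7) = 3.
Heap B: G(7) = 3.
Combined Grundy value = 3 ⊕ 3 = 0.

0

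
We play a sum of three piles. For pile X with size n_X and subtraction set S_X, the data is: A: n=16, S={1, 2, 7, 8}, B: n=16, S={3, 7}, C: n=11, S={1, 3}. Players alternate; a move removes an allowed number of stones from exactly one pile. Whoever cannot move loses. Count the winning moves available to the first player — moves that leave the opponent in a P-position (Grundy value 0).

0

Pile A, S = {1, 2, 7, 8}:
G(0) = 0
G(1) = mex{0} = 1
G(2) = mex{1,0} = 2
G(3) = mex{2,1} = 0
G(4) = mex{0,2} = 1
G(5) = mex{1,0} = 2
G(6) = mex{2,1} = 0
G(7) = mex{0,2,0} = 1
G(8) = mex{1,0,1,0} = 2
G(9) = mex{2,1,2,1} = 0
G(10) = mex{0,2,0,2} = 1
G(11) = mex{1,0,1,0} = 2
G(12) = mex{2,1,2,1} = 0
G(13) = mex{0,2,0,2} = 1
G(14) = mex{1,0,1,0} = 2
G(15) = mex{2,1,2,1} = 0
G(16) = mex{0,2,0,2} = 1
G_A(16) = 1.
Pile B, S = {3, 7}:
G(0) = 0
G(1) = mex{} = 0
G(2) = mex{} = 0
G(3) = mex{0} = 1
G(4) = mex{0} = 1
G(5) = mex{0} = 1
G(6) = mex{1} = 0
G(7) = mex{1,0} = 2
G(8) = mex{1,0} = 2
G(9) = mex{0,0} = 1
G(10) = mex{2,1} = 0
G(11) = mex{2,1} = 0
G(12) = mex{1,1} = 0
G(13) = mex{0,0} = 1
G(14) = mex{0,2} = 1
G(15) = mex{0,2} = 1
G(16) = mex{1,1} = 0
G_B(16) = 0.
Pile C, S = {1, 3}:
n :  0  1  2  3  4  5  6  7  8  9 10 11
G :  0  1  0  1  0  1  0  1  0  1  0  1
G_C(11) = 1.
Combined Grundy value = 1 ⊕ 0 ⊕ 1 = 0.
A winning move leaves total XOR = 0, i.e. changes one component's Grundy value g to g ⊕ X where X is the current total.
Pile A: target g' = 1⊕0 = 1, but every legal move changes the Grundy value (mex property), so 0 moves.
Pile B: target g' = 0⊕0 = 0, but every legal move changes the Grundy value (mex property), so 0 moves.
Pile C: target g' = 1⊕0 = 1, but every legal move changes the Grundy value (mex property), so 0 moves.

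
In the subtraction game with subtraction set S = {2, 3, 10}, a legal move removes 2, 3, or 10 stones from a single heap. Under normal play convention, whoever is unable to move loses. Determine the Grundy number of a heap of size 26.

1

n :  0  1  2  3  4  5  6  7  8  9 10 11 12 13 14 15 16 17 18 19 20 21 22 23 24 25 26
G :  0  0  1  1  2  0  0  1  1  2  2  3  0  0  1  1  2  0  0  1  1  2  2  3  0  0  1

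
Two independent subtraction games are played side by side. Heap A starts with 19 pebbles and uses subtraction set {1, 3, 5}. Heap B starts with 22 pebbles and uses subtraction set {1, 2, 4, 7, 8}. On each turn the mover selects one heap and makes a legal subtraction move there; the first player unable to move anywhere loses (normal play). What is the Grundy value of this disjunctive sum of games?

0

Heap A, S = {1, 3, 5}:
n :  0  1  2  3  4  5  6  7  8  9 10 11 12 13 14 15 16 17 18 19
G :  0  1  0  1  0  1  0  1  0  1  0  1  0  1  0  1  0  1  0  1
G_A(19) = 1.
Heap B, S = {1, 2, 4, 7, 8}:
G(0) = 0
G(1) = mex{0} = 1
G(2) = mex{1,0} = 2
G(3) = mex{2,1} = 0
G(4) = mex{0,2,0} = 1
G(5) = mex{1,0,1} = 2
G(6) = mex{2,1,2} = 0
G(7) = mex{0,2,0,0} = 1
G(8) = mex{1,0,1,1,0} = 2
G(9) = mex{2,1,2,2,1} = 0
G(10) = mex{0,2,0,0,2} = 1
G(11) = mex{1,0,1,1,0} = 2
G(12) = mex{2,1,2,2,1} = 0
G(13) = mex{0,2,0,0,2} = 1
G(14) = mex{1,0,1,1,0} = 2
G(15) = mex{2,1,2,2,1} = 0
G(16) = mex{0,2,0,0,2} = 1
G(17) = mex{1,0,1,1,0} = 2
G(18) = mex{2,1,2,2,1} = 0
G(19) = mex{0,2,0,0,2} = 1
G(20) = mex{1,0,1,1,0} = 2
G(21) = mex{2,1,2,2,1} = 0
G(22) = mex{0,2,0,0,2} = 1
G_B(22) = 1.
Combined Grundy value = 1 ⊕ 1 = 0.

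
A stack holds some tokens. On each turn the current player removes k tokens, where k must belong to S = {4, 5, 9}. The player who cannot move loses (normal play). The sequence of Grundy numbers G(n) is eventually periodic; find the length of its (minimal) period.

13

G(0) = 0
G(1) = mex{} = 0
G(2) = mex{} = 0
G(3) = mex{} = 0
G(4) = mex{0} = 1
G(5) = mex{0,0} = 1
G(6) = mex{0,0} = 1
G(7) = mex{0,0} = 1
G(8) = mex{1,0} = 2
G(9) = mex{1,1,0} = 2
G(10) = mex{1,1,0} = 2
G(11) = mex{1,1,0} = 2
G(12) = mex{2,1,0} = 3
G(13) = mex{2,2,1} = 0
G(14) = mex{2,2,1} = 0
G(15) = mex{2,2,1} = 0
G(16) = mex{3,2,1} = 0
G(17) = mex{0,3,2} = 1
G(18) = mex{0,0,2} = 1
G(19) = mex{0,0,2} = 1
G(20) = mex{0,0,2} = 1
G(21) = mex{1,0,3} = 2
G(22) = mex{1,1,0} = 2
G(23) = mex{1,1,0} = 2
G(24) = mex{1,1,0} = 2
G(25) = mex{2,1,0} = 3
G(26) = mex{2,2,1} = 0
G(27) = mex{2,2,1} = 0
G(n+13) = G(n) holds for n = 0,…,8 (a full window of length max(S) = 9), so the sequence is purely periodic with period 13.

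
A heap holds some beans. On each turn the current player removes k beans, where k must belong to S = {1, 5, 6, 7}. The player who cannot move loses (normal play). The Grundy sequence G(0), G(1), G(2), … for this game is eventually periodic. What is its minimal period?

12

G(0) = 0
G(1) = mex{0} = 1
G(2) = mex{1} = 0
G(3) = mex{0} = 1
G(4) = mex{1} = 0
G(5) = mex{0,0} = 1
G(6) = mex{1,1,0} = 2
G(7) = mex{2,0,1,0} = 3
G(8) = mex{3,1,0,1} = 2
G(9) = mex{2,0,1,0} = 3
G(10) = mex{3,1,0,1} = 2
G(11) = mex{2,2,1,0} = 3
G(12) = mex{3,3,2,1} = 0
G(13) = mex{0,2,3,2} = 1
G(14) = mex{1,3,2,3} = 0
G(15) = mex{0,2,3,2} = 1
G(16) = mex{1,3,2,3} = 0
G(17) = mex{0,0,3,2} = 1
G(18) = mex{1,1,0,3} = 2
G(19) = mex{2,0,1,0} = 3
G(20) = mex{3,1,0,1} = 2
G(21) = mex{2,0,1,0} = 3
G(22) = mex{3,1,0,1} = 2
G(23) = mex{2,2,1,0} = 3
G(24) = mex{3,3,2,1} = 0
G(25) = mex{0,2,3,2} = 1
G(n+12) = G(n) holds for n = 0,…,6 (a full window of length max(S) = 7), so the sequence is purely periodic with period 12.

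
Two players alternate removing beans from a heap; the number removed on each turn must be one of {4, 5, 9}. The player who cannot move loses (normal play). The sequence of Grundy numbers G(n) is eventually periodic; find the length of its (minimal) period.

G(0) = 0
G(1) = mex{} = 0
G(2) = mex{} = 0
G(3) = mex{} = 0
G(4) = mex{0} = 1
G(5) = mex{0,0} = 1
G(6) = mex{0,0} = 1
G(7) = mex{0,0} = 1
G(8) = mex{1,0} = 2
G(9) = mex{1,1,0} = 2
G(10) = mex{1,1,0} = 2
G(11) = mex{1,1,0} = 2
G(12) = mex{2,1,0} = 3
G(13) = mex{2,2,1} = 0
G(14) = mex{2,2,1} = 0
G(15) = mex{2,2,1} = 0
G(16) = mex{3,2,1} = 0
G(17) = mex{0,3,2} = 1
G(18) = mex{0,0,2} = 1
G(19) = mex{0,0,2} = 1
G(20) = mex{0,0,2} = 1
G(21) = mex{1,0,3} = 2
G(22) = mex{1,1,0} = 2
G(23) = mex{1,1,0} = 2
G(24) = mex{1,1,0} = 2
G(25) = mex{2,1,0} = 3
G(26) = mex{2,2,1} = 0
G(27) = mex{2,2,1} = 0
G(n+13) = G(n) holds for n = 0,…,8 (a full window of length max(S) = 9), so the sequence is purely periodic with period 13.

13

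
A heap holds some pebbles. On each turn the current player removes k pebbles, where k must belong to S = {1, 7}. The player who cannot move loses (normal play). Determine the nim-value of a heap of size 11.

G(0) = 0
G(1) = mex{0} = 1
G(2) = mex{1} = 0
G(3) = mex{0} = 1
G(4) = mex{1} = 0
G(5) = mex{0} = 1
G(6) = mex{1} = 0
G(7) = mex{0,0} = 1
G(8) = mex{1,1} = 0
G(9) = mex{0,0} = 1
G(10) = mex{1,1} = 0
G(11) = mex{0,0} = 1

1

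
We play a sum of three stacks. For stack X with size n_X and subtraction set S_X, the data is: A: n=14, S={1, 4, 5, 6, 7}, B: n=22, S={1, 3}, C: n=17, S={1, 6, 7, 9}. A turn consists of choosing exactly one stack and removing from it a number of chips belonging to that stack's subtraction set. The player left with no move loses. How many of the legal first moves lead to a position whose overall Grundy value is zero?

Stack A, S = {1, 4, 5, 6, 7}:
n :  0  1  2  3  4  5  6  7  8  9 10 11 12 13 14
G :  0  1  0  1  2  3  2  3  4  5  0  1  0  1  2
G_A(14) = 2.
Stack B, S = {1, 3}:
n :  0  1  2  3  4  5  6  7  8  9 10 11 12 13 14 15 16 17 18 19 20 21 22
G :  0  1  0  1  0  1  0  1  0  1  0  1  0  1  0  1  0  1  0  1  0  1  0
G_B(22) = 0.
Stack C, S = {1, 6, 7, 9}:
G(0) = 0
G(1) = mex{0} = 1
G(2) = mex{1} = 0
G(3) = mex{0} = 1
G(4) = mex{1} = 0
G(5) = mex{0} = 1
G(6) = mex{1,0} = 2
G(7) = mex{2,1,0} = 3
G(8) = mex{3,0,1} = 2
G(9) = mex{2,1,0,0} = 3
G(10) = mex{3,0,1,1} = 2
G(11) = mex{2,1,0,0} = 3
G(12) = mex{3,2,1,1} = 0
G(13) = mex{0,3,2,0} = 1
G(14) = mex{1,2,3,1} = 0
G(15) = mex{0,3,2,2} = 1
G(16) = mex{1,2,3,3} = 0
G(17) = mex{0,3,2,2} = 1
G_C(17) = 1.
Combined Grundy value = 2 ⊕ 0 ⊕ 1 = 3.
A winning move leaves total XOR = 0, i.e. changes one component's Grundy value g to g ⊕ X where X is the current total.
Stack A: need g' = 2⊕3 = 1. Options: 14−1→G=1, 14−4→G=0, 14−5→G=5, 14−6→G=4, 14−7→G=3. Hits: 1.
Stack B: need g' = 0⊕3 = 3. Options: 22−1→G=1, 22−3→G=1. Hits: 0.
Stack C: need g' = 1⊕3 = 2. Options: 17−1→G=0, 17−6→G=3, 17−7→G=2, 17−9→G=2. Hits: 2.

3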